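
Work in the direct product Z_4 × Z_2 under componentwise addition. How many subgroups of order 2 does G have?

|G| = 8 and 2 | 8, so subgroups of order 2 are possible by Lagrange.
The subgroups of order 2 are: {(0,0), (0,1)}; {(0,0), (2,0)}; {(0,0), (2,1)}.
So G has 3 subgroups of order 2.

3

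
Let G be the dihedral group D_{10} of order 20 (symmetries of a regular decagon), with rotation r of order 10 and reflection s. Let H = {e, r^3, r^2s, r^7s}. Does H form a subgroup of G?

No

r^3 ∈ H but its inverse r^7 ∉ H, so H is not a subgroup.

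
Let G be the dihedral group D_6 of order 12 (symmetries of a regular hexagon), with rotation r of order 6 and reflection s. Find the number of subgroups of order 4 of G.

|G| = 12 and 4 | 12, so subgroups of order 4 are possible by Lagrange.
The subgroups of order 4 are: {e, r^3, r^2s, r^5s}; {e, r^3, s, r^3s}; {e, r^3, rs, r^4s}.
So G has 3 subgroups of order 4.

3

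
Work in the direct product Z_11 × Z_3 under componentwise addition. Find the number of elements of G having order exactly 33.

An element (a,b) has order lcm(ord(a), ord(b)); count pairs with lcm equal to 33.
Enumerating gives 20 such elements.

20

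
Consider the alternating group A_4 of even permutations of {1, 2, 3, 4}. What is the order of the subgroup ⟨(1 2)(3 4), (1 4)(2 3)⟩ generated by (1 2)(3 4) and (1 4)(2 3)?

|⟨(1 2)(3 4)⟩| = 2 and |⟨(1 4)(2 3)⟩| = 2, so |H| is a multiple of lcm(2, 2) = 2 and divides |G| = 12.
Closing under the operation: H = {e, (1 2)(3 4), (1 3)(2 4), (1 4)(2 3)}, so |H| = 4.

4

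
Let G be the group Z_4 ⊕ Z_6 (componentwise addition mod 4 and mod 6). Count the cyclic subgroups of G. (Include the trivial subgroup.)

12

Each element a generates a cyclic subgroup ⟨a⟩; distinct elements may generate the same one (a cyclic group of order d has φ(d) generators).
Cyclic subgroups by order — order 1: 1; order 2: 3; order 3: 1; order 4: 2; order 6: 3; order 12: 2.
Total: 12.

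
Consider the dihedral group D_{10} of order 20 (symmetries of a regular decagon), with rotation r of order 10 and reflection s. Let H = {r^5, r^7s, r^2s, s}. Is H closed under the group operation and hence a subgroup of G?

No

The identity e ∉ H, so H is not a subgroup.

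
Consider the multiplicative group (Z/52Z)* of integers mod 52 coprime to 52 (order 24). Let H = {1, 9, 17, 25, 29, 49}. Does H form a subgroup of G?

|H| = 6 divides |G| = 24, consistent with Lagrange.
H contains the identity, every element's inverse is in H, and H is closed under ·: it is a subgroup.
In fact H = ⟨17⟩.

Yes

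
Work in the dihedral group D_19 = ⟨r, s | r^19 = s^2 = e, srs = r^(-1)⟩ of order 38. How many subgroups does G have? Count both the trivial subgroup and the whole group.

|G| = 38, so by Lagrange every subgroup order divides 38. Divisors: 1, 2, 19, 38.
Subgroups by order — order 1: 1; order 2: 19; order 19: 1; order 38: 1.
Total: 1 + 19 + 1 + 1 = 22.

22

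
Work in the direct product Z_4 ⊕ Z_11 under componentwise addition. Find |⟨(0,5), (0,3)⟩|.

|⟨(0,5)⟩| = 11 and |⟨(0,3)⟩| = 11, so |H| is a multiple of lcm(11, 11) = 11 and divides |G| = 44.
Closing under the operation: H = {(0,0), (0,1), (0,2), (0,3), (0,4), (0,5), (0,6), (0,7), (0,8), (0,9), (0,10)}, so |H| = 11.

11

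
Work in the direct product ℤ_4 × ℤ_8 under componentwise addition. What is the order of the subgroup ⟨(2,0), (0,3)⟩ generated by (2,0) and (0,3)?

|⟨(2,0)⟩| = 2 and |⟨(0,3)⟩| = 8, so |H| is a multiple of lcm(2, 8) = 8 and divides |G| = 32.
Closing under the operation: H = {(0,0), (0,1), (0,2), (0,3), (0,4), (0,5), (0,6), (0,7), (2,0), (2,1), (2,2), (2,3), (2,4), (2,5), (2,6), (2,7)}, so |H| = 16.

16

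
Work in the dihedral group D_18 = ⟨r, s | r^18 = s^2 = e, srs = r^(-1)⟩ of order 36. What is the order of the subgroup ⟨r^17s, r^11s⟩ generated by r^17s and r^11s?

6

|⟨r^17s⟩| = 2 and |⟨r^11s⟩| = 2, so |H| is a multiple of lcm(2, 2) = 2 and divides |G| = 36.
Closing under the operation: H = {e, r^6, r^12, r^5s, r^11s, r^17s}, so |H| = 6.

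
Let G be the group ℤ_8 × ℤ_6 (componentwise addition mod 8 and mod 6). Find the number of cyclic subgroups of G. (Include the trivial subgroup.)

Each element a generates a cyclic subgroup ⟨a⟩; distinct elements may generate the same one (a cyclic group of order d has φ(d) generators).
Cyclic subgroups by order — order 1: 1; order 2: 3; order 3: 1; order 4: 2; order 6: 3; order 8: 2; order 12: 2; order 24: 2.
Total: 16.

16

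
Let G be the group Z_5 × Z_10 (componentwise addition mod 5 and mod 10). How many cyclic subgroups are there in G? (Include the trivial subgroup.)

A cyclic subgroup of order d is generated by each of its φ(d) elements of order d, so the cyclic subgroups of order d number (#elements of order d)/φ(d).
Cyclic subgroups by order — order 1: 1; order 2: 1; order 5: 6; order 10: 6.
Total: 14.

14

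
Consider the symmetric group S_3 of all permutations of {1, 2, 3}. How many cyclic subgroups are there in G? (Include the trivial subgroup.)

A cyclic subgroup of order d is generated by each of its φ(d) elements of order d, so the cyclic subgroups of order d number (#elements of order d)/φ(d).
Cyclic subgroups by order — order 1: 1; order 2: 3; order 3: 1.
Total: 5.

5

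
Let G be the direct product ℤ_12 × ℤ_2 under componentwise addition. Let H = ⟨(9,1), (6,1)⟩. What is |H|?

|⟨(9,1)⟩| = 4 and |⟨(6,1)⟩| = 2, so |H| is a multiple of lcm(4, 2) = 4 and divides |G| = 24.
Closing under the operation: H = {(0,0), (0,1), (3,0), (3,1), (6,0), (6,1), (9,0), (9,1)}, so |H| = 8.

8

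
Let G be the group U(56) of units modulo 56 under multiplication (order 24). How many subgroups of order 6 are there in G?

|G| = 24 and 6 | 24, so subgroups of order 6 are possible by Lagrange.
The subgroups of order 6 are: {1, 9, 11, 25, 43, 51}; {1, 5, 9, 13, 25, 45}; {1, 9, 15, 23, 25, 39}; {1, 9, 17, 25, 33, 41}; … (7 in all).
So G has 7 subgroups of order 6.

7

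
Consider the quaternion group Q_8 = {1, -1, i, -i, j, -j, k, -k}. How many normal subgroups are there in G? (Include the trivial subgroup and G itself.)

G has 6 subgroups. Checking conjugation-invariance by order — order 1: 1/1 normal; order 2: 1/1 normal; order 4: 3/3 normal; order 8: 1/1 normal.
Total normal subgroups: 6.

6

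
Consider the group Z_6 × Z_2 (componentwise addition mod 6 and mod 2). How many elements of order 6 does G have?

6

An element (a,b) has order lcm(ord(a), ord(b)); count pairs with lcm equal to 6.
Enumerating gives 6 such elements.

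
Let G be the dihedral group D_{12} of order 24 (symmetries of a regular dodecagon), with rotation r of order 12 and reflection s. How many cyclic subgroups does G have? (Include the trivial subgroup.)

A cyclic subgroup of order d is generated by each of its φ(d) elements of order d, so the cyclic subgroups of order d number (#elements of order d)/φ(d).
Cyclic subgroups by order — order 1: 1; order 2: 13; order 3: 1; order 4: 1; order 6: 1; order 12: 1.
Total: 18.

18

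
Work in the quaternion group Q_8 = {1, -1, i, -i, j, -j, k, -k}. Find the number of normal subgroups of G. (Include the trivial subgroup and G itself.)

6

G has 6 subgroups. Checking conjugation-invariance by order — order 1: 1/1 normal; order 2: 1/1 normal; order 4: 3/3 normal; order 8: 1/1 normal.
Total normal subgroups: 6.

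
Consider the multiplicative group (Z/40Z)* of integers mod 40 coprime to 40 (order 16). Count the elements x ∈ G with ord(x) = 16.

No element of G has order 16 (even though 16 | 16).

0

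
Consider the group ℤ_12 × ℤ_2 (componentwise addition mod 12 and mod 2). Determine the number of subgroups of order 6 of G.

|G| = 24 and 6 | 24, so subgroups of order 6 are possible by Lagrange.
The subgroups of order 6 are: {(0,0), (0,1), (4,0), (4,1), (8,0), (8,1)}; {(0,0), (2,0), (4,0), (6,0), (8,0), (10,0)}; {(0,0), (2,1), (4,0), (6,1), (8,0), (10,1)}.
So G has 3 subgroups of order 6.

3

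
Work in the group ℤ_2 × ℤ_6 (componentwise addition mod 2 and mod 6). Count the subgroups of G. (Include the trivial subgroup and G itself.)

|G| = 12, so by Lagrange every subgroup order divides 12. Divisors: 1, 2, 3, 4, 6, 12.
Subgroups by order — order 1: 1; order 2: 3; order 3: 1; order 4: 1; order 6: 3; order 12: 1.
Total: 1 + 3 + 1 + 1 + 3 + 1 = 10.

10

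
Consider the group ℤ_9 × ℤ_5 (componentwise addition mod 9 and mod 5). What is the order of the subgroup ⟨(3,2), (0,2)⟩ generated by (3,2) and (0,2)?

|⟨(3,2)⟩| = 15 and |⟨(0,2)⟩| = 5, so |H| is a multiple of lcm(15, 5) = 15 and divides |G| = 45.
Closing under the operation: H = {(0,0), (0,1), (0,2), (0,3), (0,4), (3,0), (3,1), (3,2), (3,3), (3,4), (6,0), (6,1), (6,2), (6,3), (6,4)}, so |H| = 15.

15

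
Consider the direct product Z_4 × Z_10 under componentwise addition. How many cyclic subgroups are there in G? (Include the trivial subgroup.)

A cyclic subgroup of order d is generated by each of its φ(d) elements of order d, so the cyclic subgroups of order d number (#elements of order d)/φ(d).
Cyclic subgroups by order — order 1: 1; order 2: 3; order 4: 2; order 5: 1; order 10: 3; order 20: 2.
Total: 12.

12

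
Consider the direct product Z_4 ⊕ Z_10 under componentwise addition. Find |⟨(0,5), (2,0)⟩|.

4

|⟨(0,5)⟩| = 2 and |⟨(2,0)⟩| = 2, so |H| is a multiple of lcm(2, 2) = 2 and divides |G| = 40.
Closing under the operation: H = {(0,0), (0,5), (2,0), (2,5)}, so |H| = 4.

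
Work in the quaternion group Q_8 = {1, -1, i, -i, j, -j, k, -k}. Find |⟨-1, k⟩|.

|⟨-1⟩| = 2 and |⟨k⟩| = 4, so |H| is a multiple of lcm(2, 4) = 4 and divides |G| = 8.
Closing under the operation: H = {1, -1, k, -k}, so |H| = 4.

4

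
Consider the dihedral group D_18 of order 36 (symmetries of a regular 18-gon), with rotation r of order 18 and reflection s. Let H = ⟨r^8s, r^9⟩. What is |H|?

4

|⟨r^8s⟩| = 2 and |⟨r^9⟩| = 2, so |H| is a multiple of lcm(2, 2) = 2 and divides |G| = 36.
Closing under the operation: H = {e, r^9, r^8s, r^17s}, so |H| = 4.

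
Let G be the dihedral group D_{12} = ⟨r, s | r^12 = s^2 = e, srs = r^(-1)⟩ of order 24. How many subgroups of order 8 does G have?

|G| = 24 and 8 | 24, so subgroups of order 8 are possible by Lagrange.
The subgroups of order 8 are: {e, r^3, r^6, r^9, rs, r^4s, r^7s, r^10s}; {e, r^3, r^6, r^9, r^2s, r^5s, r^8s, r^11s}; {e, r^3, r^6, r^9, s, r^3s, r^6s, r^9s}.
So G has 3 subgroups of order 8.

3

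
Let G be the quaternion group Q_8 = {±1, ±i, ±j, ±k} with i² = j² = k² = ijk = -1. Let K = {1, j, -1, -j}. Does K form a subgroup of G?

Yes

|K| = 4 divides |G| = 8, consistent with Lagrange.
K contains the identity, every element's inverse is in K, and K is closed under ·: it is a subgroup.
In fact K = ⟨j⟩.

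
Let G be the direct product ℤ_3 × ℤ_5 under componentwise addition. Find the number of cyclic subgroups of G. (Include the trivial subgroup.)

4

Group the elements of G by the cyclic subgroup they generate; each cyclic subgroup of order d accounts for φ(d) elements.
Cyclic subgroups by order — order 1: 1; order 3: 1; order 5: 1; order 15: 1.
Total: 4.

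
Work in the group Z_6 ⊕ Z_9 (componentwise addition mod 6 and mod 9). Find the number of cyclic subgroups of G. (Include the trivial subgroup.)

A cyclic subgroup of order d is generated by each of its φ(d) elements of order d, so the cyclic subgroups of order d number (#elements of order d)/φ(d).
Cyclic subgroups by order — order 1: 1; order 2: 1; order 3: 4; order 6: 4; order 9: 3; order 18: 3.
Total: 16.

16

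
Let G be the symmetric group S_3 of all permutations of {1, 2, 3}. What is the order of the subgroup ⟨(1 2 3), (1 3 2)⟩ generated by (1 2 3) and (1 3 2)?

|⟨(1 2 3)⟩| = 3 and |⟨(1 3 2)⟩| = 3, so |H| is a multiple of lcm(3, 3) = 3 and divides |G| = 6.
Closing under the operation: H = {e, (1 2 3), (1 3 2)}, so |H| = 3.

3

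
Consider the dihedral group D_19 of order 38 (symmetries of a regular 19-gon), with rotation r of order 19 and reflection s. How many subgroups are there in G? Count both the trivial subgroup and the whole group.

22

|G| = 38, so by Lagrange every subgroup order divides 38. Divisors: 1, 2, 19, 38.
Subgroups by order — order 1: 1; order 2: 19; order 19: 1; order 38: 1.
Total: 1 + 19 + 1 + 1 = 22.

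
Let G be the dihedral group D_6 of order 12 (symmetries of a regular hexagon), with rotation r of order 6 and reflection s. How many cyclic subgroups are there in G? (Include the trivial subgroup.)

A cyclic subgroup of order d is generated by each of its φ(d) elements of order d, so the cyclic subgroups of order d number (#elements of order d)/φ(d).
Cyclic subgroups by order — order 1: 1; order 2: 7; order 3: 1; order 6: 1.
Total: 10.

10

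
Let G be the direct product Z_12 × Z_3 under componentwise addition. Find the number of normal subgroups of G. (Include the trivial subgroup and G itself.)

18

G is abelian, so every subgroup is normal.
G has 18 subgroups in total, hence 18 normal subgroups.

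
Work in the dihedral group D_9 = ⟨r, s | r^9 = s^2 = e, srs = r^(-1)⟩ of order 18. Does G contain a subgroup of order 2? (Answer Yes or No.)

Yes

2 | 18. A subgroup of order 2 is {e, r^2s}.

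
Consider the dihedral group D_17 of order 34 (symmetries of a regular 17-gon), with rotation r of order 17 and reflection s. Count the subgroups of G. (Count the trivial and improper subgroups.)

20

|G| = 34, so by Lagrange every subgroup order divides 34. Divisors: 1, 2, 17, 34.
Subgroups by order — order 1: 1; order 2: 17; order 17: 1; order 34: 1.
Total: 1 + 17 + 1 + 1 = 20.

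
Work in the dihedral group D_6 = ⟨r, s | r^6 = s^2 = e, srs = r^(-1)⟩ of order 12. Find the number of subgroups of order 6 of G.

|G| = 12 and 6 | 12, so subgroups of order 6 are possible by Lagrange.
The subgroups of order 6 are: {e, r, r^2, r^3, r^4, r^5}; {e, r^2, r^4, s, r^2s, r^4s}; {e, r^2, r^4, rs, r^3s, r^5s}.
So G has 3 subgroups of order 6.

3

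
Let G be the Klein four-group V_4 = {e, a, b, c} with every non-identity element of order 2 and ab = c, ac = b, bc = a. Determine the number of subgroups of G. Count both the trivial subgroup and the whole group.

5

|G| = 4, so by Lagrange every subgroup order divides 4. Divisors: 1, 2, 4.
Subgroups by order — order 1: 1; order 2: 3; order 4: 1.
Total: 1 + 3 + 1 = 5.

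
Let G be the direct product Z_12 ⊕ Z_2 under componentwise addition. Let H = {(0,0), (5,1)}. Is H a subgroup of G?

No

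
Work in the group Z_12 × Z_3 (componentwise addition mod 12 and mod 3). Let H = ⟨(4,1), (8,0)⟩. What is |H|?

|⟨(4,1)⟩| = 3 and |⟨(8,0)⟩| = 3, so |H| is a multiple of lcm(3, 3) = 3 and divides |G| = 36.
Closing under the operation: H = {(0,0), (0,1), (0,2), (4,0), (4,1), (4,2), (8,0), (8,1), (8,2)}, so |H| = 9.

9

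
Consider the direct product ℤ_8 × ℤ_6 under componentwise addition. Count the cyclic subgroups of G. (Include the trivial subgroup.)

16

Group the elements of G by the cyclic subgroup they generate; each cyclic subgroup of order d accounts for φ(d) elements.
Cyclic subgroups by order — order 1: 1; order 2: 3; order 3: 1; order 4: 2; order 6: 3; order 8: 2; order 12: 2; order 24: 2.
Total: 16.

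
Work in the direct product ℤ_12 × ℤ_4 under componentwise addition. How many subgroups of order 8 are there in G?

|G| = 48 and 8 | 48, so subgroups of order 8 are possible by Lagrange.
The subgroups of order 8 are: {(0,0), (0,1), (0,2), (0,3), (6,0), (6,1), (6,2), (6,3)}; {(0,0), (0,2), (3,0), (3,2), (6,0), (6,2), (9,0), (9,2)}; {(0,0), (0,2), (3,1), (3,3), (6,0), (6,2), (9,1), (9,3)}.
So G has 3 subgroups of order 8.

3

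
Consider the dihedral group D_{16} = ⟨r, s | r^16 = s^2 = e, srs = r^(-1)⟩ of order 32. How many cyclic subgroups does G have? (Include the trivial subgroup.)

21

Each element a generates a cyclic subgroup ⟨a⟩; distinct elements may generate the same one (a cyclic group of order d has φ(d) generators).
Cyclic subgroups by order — order 1: 1; order 2: 17; order 4: 1; order 8: 1; order 16: 1.
Total: 21.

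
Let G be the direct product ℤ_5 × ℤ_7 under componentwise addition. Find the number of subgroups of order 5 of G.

|G| = 35 and 5 | 35, so subgroups of order 5 are possible by Lagrange.
The subgroups of order 5 are: {(0,0), (1,0), (2,0), (3,0), (4,0)}.
So G has 1 subgroup of order 5.

1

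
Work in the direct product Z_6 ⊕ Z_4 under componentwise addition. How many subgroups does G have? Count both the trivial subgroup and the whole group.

16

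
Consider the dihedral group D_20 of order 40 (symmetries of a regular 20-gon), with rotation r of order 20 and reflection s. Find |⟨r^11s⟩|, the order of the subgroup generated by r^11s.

2

Computing powers of r^11s: the smallest k with (r^11s)^k = e is k = 2.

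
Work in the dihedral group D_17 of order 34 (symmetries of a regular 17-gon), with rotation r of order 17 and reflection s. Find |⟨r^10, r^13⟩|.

17

|⟨r^10⟩| = 17 and |⟨r^13⟩| = 17, so |H| is a multiple of lcm(17, 17) = 17 and divides |G| = 34.
Closing under the operation: H = {e, r, r^2, r^3, r^4, r^5, r^6, r^7, r^8, r^9, r^10, r^11, r^12, r^13, r^14, r^15, r^16}, so |H| = 17.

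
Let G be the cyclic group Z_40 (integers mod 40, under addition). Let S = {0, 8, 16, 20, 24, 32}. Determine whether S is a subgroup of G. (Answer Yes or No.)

No

|S| = 6 does not divide |G| = 40, so by Lagrange S is not a subgroup.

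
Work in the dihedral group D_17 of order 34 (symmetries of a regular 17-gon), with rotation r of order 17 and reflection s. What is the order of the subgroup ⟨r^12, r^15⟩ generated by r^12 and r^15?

17

|⟨r^12⟩| = 17 and |⟨r^15⟩| = 17, so |H| is a multiple of lcm(17, 17) = 17 and divides |G| = 34.
Closing under the operation: H = {e, r, r^2, r^3, r^4, r^5, r^6, r^7, r^8, r^9, r^10, r^11, r^12, r^13, r^14, r^15, r^16}, so |H| = 17.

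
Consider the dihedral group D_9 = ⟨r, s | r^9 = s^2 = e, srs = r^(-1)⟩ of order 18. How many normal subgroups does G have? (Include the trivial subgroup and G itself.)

4

G has 16 subgroups. Checking conjugation-invariance by order — order 1: 1/1 normal; order 2: 0/9 normal; order 3: 1/1 normal; order 6: 0/3 normal; order 9: 1/1 normal; order 18: 1/1 normal.
Total normal subgroups: 4.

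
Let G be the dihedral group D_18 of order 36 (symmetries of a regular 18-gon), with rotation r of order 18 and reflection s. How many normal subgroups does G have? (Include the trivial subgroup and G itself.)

9

G has 45 subgroups. Checking conjugation-invariance by order — order 1: 1/1 normal; order 2: 1/19 normal; order 3: 1/1 normal; order 4: 0/9 normal; order 6: 1/7 normal; order 9: 1/1 normal; order 12: 0/3 normal; order 18: 3/3 normal; order 36: 1/1 normal.
Total normal subgroups: 9.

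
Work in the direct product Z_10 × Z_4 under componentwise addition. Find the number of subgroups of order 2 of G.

3

|G| = 40 and 2 | 40, so subgroups of order 2 are possible by Lagrange.
The subgroups of order 2 are: {(0,0), (0,2)}; {(0,0), (5,0)}; {(0,0), (5,2)}.
So G has 3 subgroups of order 2.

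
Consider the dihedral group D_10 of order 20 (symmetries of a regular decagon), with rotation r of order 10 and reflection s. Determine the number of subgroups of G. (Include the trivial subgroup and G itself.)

22

|G| = 20, so by Lagrange every subgroup order divides 20. Divisors: 1, 2, 4, 5, 10, 20.
Subgroups by order — order 1: 1; order 2: 11; order 4: 5; order 5: 1; order 10: 3; order 20: 1.
Total: 1 + 11 + 5 + 1 + 3 + 1 = 22.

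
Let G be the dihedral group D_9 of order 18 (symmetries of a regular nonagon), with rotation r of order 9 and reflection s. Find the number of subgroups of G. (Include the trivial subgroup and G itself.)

|G| = 18, so by Lagrange every subgroup order divides 18. Divisors: 1, 2, 3, 6, 9, 18.
Subgroups by order — order 1: 1; order 2: 9; order 3: 1; order 6: 3; order 9: 1; order 18: 1.
Total: 1 + 9 + 1 + 3 + 1 + 1 = 16.

16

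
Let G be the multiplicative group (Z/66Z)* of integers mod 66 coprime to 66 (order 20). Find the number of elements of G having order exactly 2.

3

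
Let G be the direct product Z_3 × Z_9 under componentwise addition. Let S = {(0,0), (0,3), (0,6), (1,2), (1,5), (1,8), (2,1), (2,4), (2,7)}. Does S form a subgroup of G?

Yes

|S| = 9 divides |G| = 27, consistent with Lagrange.
S contains the identity, every element's inverse is in S, and S is closed under +: it is a subgroup.
In fact S = ⟨(2,4)⟩.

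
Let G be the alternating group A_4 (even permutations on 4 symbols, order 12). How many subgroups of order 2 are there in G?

3

|G| = 12 and 2 | 12, so subgroups of order 2 are possible by Lagrange.
The subgroups of order 2 are: {e, (1 2)(3 4)}; {e, (1 3)(2 4)}; {e, (1 4)(2 3)}.
So G has 3 subgroups of order 2.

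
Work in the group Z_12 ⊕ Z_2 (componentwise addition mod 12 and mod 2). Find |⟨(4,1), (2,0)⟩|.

|⟨(4,1)⟩| = 6 and |⟨(2,0)⟩| = 6, so |H| is a multiple of lcm(6, 6) = 6 and divides |G| = 24.
Closing under the operation: H = {(0,0), (0,1), (2,0), (2,1), (4,0), (4,1), (6,0), (6,1), (8,0), (8,1), (10,0), (10,1)}, so |H| = 12.

12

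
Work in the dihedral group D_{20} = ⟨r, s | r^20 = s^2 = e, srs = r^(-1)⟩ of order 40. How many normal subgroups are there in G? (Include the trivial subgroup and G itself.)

9

G has 48 subgroups. Checking conjugation-invariance by order — order 1: 1/1 normal; order 2: 1/21 normal; order 4: 1/11 normal; order 5: 1/1 normal; order 8: 0/5 normal; order 10: 1/5 normal; order 20: 3/3 normal; order 40: 1/1 normal.
Total normal subgroups: 9.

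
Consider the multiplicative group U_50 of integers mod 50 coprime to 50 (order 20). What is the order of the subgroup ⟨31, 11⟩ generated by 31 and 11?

5

|⟨31⟩| = 5 and |⟨11⟩| = 5, so |H| is a multiple of lcm(5, 5) = 5 and divides |G| = 20.
Closing under the operation: H = {1, 11, 21, 31, 41}, so |H| = 5.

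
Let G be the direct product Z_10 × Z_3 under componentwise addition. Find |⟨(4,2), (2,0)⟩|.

15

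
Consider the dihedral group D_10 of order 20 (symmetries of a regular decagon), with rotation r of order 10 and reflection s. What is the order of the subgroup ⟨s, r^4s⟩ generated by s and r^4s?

10

|⟨s⟩| = 2 and |⟨r^4s⟩| = 2, so |H| is a multiple of lcm(2, 2) = 2 and divides |G| = 20.
Closing under the operation: H = {e, r^2, r^4, r^6, r^8, s, r^2s, r^4s, r^6s, r^8s}, so |H| = 10.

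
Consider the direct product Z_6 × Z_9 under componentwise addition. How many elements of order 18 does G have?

18

An element (a,b) has order lcm(ord(a), ord(b)); count pairs with lcm equal to 18.
Enumerating gives 18 such elements.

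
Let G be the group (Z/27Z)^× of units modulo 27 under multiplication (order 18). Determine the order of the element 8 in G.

6

Compute successive powers of 8 mod 27: 8, 10, 26, 19, 17, 1; 8^6 ≡ 1 (mod 27).
So |⟨8⟩| = 6.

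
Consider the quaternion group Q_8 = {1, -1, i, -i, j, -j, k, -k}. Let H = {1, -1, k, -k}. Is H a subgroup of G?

|H| = 4 divides |G| = 8, consistent with Lagrange.
H contains the identity, every element's inverse is in H, and H is closed under ·: it is a subgroup.
In fact H = ⟨-k⟩.

Yes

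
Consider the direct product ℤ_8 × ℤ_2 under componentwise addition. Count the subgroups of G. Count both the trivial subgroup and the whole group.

|G| = 16, so by Lagrange every subgroup order divides 16. Divisors: 1, 2, 4, 8, 16.
Subgroups by order — order 1: 1; order 2: 3; order 4: 3; order 8: 3; order 16: 1.
Total: 1 + 3 + 3 + 3 + 1 = 11.

11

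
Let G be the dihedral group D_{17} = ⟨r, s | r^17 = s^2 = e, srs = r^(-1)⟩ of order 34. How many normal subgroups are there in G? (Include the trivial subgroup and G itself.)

G has 20 subgroups. Checking conjugation-invariance by order — order 1: 1/1 normal; order 2: 0/17 normal; order 17: 1/1 normal; order 34: 1/1 normal.
Total normal subgroups: 3.

3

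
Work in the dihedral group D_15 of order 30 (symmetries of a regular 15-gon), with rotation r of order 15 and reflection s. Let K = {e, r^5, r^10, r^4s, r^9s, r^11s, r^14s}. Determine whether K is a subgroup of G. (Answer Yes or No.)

No

|K| = 7 does not divide |G| = 30, so by Lagrange K is not a subgroup.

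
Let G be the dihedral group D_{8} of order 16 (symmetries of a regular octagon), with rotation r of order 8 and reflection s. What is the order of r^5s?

2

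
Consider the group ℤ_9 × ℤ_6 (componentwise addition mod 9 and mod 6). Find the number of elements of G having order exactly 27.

An element (a,b) has order lcm(ord(a), ord(b)); count pairs with lcm equal to 27.
Enumerating gives 0 such elements.

0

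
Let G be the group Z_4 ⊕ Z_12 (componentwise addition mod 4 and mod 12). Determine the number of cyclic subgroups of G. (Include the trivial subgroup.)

20

Each element a generates a cyclic subgroup ⟨a⟩; distinct elements may generate the same one (a cyclic group of order d has φ(d) generators).
Cyclic subgroups by order — order 1: 1; order 2: 3; order 3: 1; order 4: 6; order 6: 3; order 12: 6.
Total: 20.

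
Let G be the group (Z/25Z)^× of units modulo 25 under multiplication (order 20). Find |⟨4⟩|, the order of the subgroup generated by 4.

Compute successive powers of 4 mod 25: 4, 16, 14, 6, 24, 21, 9, 11, …; 4^10 ≡ 1 (mod 25).
So |⟨4⟩| = 10.

10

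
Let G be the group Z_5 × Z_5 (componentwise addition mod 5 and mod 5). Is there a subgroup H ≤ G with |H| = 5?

Yes

5 | 25. A subgroup of order 5 is {(0,0), (0,1), (0,2), (0,3), (0,4)}.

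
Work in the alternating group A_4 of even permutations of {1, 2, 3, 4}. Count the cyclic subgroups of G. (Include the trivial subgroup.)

Group the elements of G by the cyclic subgroup they generate; each cyclic subgroup of order d accounts for φ(d) elements.
Cyclic subgroups by order — order 1: 1; order 2: 3; order 3: 4.
Total: 8.

8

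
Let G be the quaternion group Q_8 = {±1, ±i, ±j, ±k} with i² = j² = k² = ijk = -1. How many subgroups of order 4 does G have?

3

|G| = 8 and 4 | 8, so subgroups of order 4 are possible by Lagrange.
The subgroups of order 4 are: {1, -1, i, -i}; {1, -1, j, -j}; {1, -1, k, -k}.
So G has 3 subgroups of order 4.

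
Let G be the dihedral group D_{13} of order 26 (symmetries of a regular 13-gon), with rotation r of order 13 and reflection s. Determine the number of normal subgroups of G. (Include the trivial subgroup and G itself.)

G has 16 subgroups. Checking conjugation-invariance by order — order 1: 1/1 normal; order 2: 0/13 normal; order 13: 1/1 normal; order 26: 1/1 normal.
Total normal subgroups: 3.

3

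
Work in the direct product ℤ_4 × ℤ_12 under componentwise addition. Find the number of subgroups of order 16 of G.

1

|G| = 48 and 16 | 48, so subgroups of order 16 are possible by Lagrange.
The subgroups of order 16 are: {(0,0), (0,3), (0,6), (0,9), (1,0), (1,3), (1,6), (1,9), (2,0), (2,3), (2,6), (2,9), (3,0), (3,3), (3,6), (3,9)}.
So G has 1 subgroup of order 16.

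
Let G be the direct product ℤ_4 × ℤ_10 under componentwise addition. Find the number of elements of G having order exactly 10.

An element (a,b) has order lcm(ord(a), ord(b)); count pairs with lcm equal to 10.
Enumerating gives 12 such elements.

12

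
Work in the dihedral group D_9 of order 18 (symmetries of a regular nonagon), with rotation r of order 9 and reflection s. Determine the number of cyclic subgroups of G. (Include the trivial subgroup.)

12

A cyclic subgroup of order d is generated by each of its φ(d) elements of order d, so the cyclic subgroups of order d number (#elements of order d)/φ(d).
Cyclic subgroups by order — order 1: 1; order 2: 9; order 3: 1; order 9: 1.
Total: 12.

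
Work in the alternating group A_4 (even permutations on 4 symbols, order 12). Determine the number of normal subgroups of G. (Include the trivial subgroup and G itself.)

G has 10 subgroups. Checking conjugation-invariance by order — order 1: 1/1 normal; order 2: 0/3 normal; order 3: 0/4 normal; order 4: 1/1 normal; order 12: 1/1 normal.
Total normal subgroups: 3.

3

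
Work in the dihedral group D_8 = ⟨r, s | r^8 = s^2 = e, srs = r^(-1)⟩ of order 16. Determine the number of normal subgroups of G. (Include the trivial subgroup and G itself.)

7

G has 19 subgroups. Checking conjugation-invariance by order — order 1: 1/1 normal; order 2: 1/9 normal; order 4: 1/5 normal; order 8: 3/3 normal; order 16: 1/1 normal.
Total normal subgroups: 7.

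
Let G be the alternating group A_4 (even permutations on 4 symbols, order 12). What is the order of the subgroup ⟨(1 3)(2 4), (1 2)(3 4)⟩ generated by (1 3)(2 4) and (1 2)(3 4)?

4

|⟨(1 3)(2 4)⟩| = 2 and |⟨(1 2)(3 4)⟩| = 2, so |H| is a multiple of lcm(2, 2) = 2 and divides |G| = 12.
Closing under the operation: H = {e, (1 2)(3 4), (1 3)(2 4), (1 4)(2 3)}, so |H| = 4.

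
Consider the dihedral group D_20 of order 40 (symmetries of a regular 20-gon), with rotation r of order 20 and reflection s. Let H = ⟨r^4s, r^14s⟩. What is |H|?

4

|⟨r^4s⟩| = 2 and |⟨r^14s⟩| = 2, so |H| is a multiple of lcm(2, 2) = 2 and divides |G| = 40.
Closing under the operation: H = {e, r^10, r^4s, r^14s}, so |H| = 4.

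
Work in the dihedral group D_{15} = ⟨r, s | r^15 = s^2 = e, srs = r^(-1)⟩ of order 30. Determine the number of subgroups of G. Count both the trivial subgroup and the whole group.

28

|G| = 30, so by Lagrange every subgroup order divides 30. Divisors: 1, 2, 3, 5, 6, 10, 15, 30.
Subgroups by order — order 1: 1; order 2: 15; order 3: 1; order 5: 1; order 6: 5; order 10: 3; order 15: 1; order 30: 1.
Total: 1 + 15 + 1 + 1 + 5 + 3 + 1 + 1 = 28.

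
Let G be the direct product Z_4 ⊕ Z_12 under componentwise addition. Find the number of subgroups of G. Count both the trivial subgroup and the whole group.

|G| = 48, so by Lagrange every subgroup order divides 48. Divisors: 1, 2, 3, 4, 6, 8, 12, 16, 24, 48.
Subgroups by order — order 1: 1; order 2: 3; order 3: 1; order 4: 7; order 6: 3; order 8: 3; order 12: 7; order 16: 1; order 24: 3; order 48: 1.
Total: 1 + 3 + 1 + 7 + 3 + 3 + 7 + 1 + 3 + 1 = 30.

30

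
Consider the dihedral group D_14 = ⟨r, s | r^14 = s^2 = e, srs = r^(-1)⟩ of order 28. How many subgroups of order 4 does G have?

7

|G| = 28 and 4 | 28, so subgroups of order 4 are possible by Lagrange.
The subgroups of order 4 are: {e, r^7, r^3s, r^10s}; {e, r^7, r^4s, r^11s}; {e, r^7, r^5s, r^12s}; {e, r^7, r^6s, r^13s}; … (7 in all).
So G has 7 subgroups of order 4.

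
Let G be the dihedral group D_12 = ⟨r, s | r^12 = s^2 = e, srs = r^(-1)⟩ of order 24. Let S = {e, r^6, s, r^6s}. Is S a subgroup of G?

Yes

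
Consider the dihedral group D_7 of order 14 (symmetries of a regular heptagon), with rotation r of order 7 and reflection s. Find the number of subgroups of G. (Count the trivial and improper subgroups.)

10

|G| = 14, so by Lagrange every subgroup order divides 14. Divisors: 1, 2, 7, 14.
Subgroups by order — order 1: 1; order 2: 7; order 7: 1; order 14: 1.
Total: 1 + 7 + 1 + 1 = 10.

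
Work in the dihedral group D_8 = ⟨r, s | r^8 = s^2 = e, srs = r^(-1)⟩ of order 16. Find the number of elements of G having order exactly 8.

4

The elements of order 8 are: r, r^3, r^5, r^7.
That's 4.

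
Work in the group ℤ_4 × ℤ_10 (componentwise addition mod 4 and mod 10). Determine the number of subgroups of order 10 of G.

3

|G| = 40 and 10 | 40, so subgroups of order 10 are possible by Lagrange.
The subgroups of order 10 are: {(0,0), (0,1), (0,2), (0,3), (0,4), (0,5), (0,6), (0,7), (0,8), (0,9)}; {(0,0), (0,2), (0,4), (0,6), (0,8), (2,0), (2,2), (2,4), (2,6), (2,8)}; {(0,0), (0,2), (0,4), (0,6), (0,8), (2,1), (2,3), (2,5), (2,7), (2,9)}.
So G has 3 subgroups of order 10.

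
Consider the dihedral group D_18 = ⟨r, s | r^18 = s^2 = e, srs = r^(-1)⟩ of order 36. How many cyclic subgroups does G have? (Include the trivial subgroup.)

24

A cyclic subgroup of order d is generated by each of its φ(d) elements of order d, so the cyclic subgroups of order d number (#elements of order d)/φ(d).
Cyclic subgroups by order — order 1: 1; order 2: 19; order 3: 1; order 6: 1; order 9: 1; order 18: 1.
Total: 24.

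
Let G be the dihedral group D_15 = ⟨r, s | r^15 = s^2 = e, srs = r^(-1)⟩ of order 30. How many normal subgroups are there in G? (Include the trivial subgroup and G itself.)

5

G has 28 subgroups. Checking conjugation-invariance by order — order 1: 1/1 normal; order 2: 0/15 normal; order 3: 1/1 normal; order 5: 1/1 normal; order 6: 0/5 normal; order 10: 0/3 normal; order 15: 1/1 normal; order 30: 1/1 normal.
Total normal subgroups: 5.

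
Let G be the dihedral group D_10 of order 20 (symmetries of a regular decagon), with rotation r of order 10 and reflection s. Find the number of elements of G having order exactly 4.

No element of G has order 4 (even though 4 | 20).

0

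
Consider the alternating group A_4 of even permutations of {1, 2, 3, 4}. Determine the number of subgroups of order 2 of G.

|G| = 12 and 2 | 12, so subgroups of order 2 are possible by Lagrange.
The subgroups of order 2 are: {e, (1 2)(3 4)}; {e, (1 3)(2 4)}; {e, (1 4)(2 3)}.
So G has 3 subgroups of order 2.

3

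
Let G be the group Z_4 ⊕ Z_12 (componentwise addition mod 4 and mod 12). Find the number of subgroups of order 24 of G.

|G| = 48 and 24 | 48, so subgroups of order 24 are possible by Lagrange.
The subgroups of order 24 are: {(0,0), (0,1), (0,2), (0,3), (0,4), (0,5), (0,6), (0,7), (0,8), (0,9), (0,10), (0,11), (2,0), (2,1), (2,2), (2,3), (2,4), (2,5), (2,6), (2,7), (2,8), (2,9), (2,10), (2,11)}; {(0,0), (0,2), (0,4), (0,6), (0,8), (0,10), (1,0), (1,2), (1,4), (1,6), (1,8), (1,10), (2,0), (2,2), (2,4), (2,6), (2,8), (2,10), (3,0), (3,2), (3,4), (3,6), (3,8), (3,10)}; {(0,0), (0,2), (0,4), (0,6), (0,8), (0,10), (1,1), (1,3), (1,5), (1,7), (1,9), (1,11), (2,0), (2,2), (2,4), (2,6), (2,8), (2,10), (3,1), (3,3), (3,5), (3,7), (3,9), (3,11)}.
So G has 3 subgroups of order 24.

3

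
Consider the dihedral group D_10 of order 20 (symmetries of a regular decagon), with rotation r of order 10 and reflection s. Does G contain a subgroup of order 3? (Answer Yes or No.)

3 does not divide |G| = 20, so by Lagrange no subgroup of order 3 exists.

No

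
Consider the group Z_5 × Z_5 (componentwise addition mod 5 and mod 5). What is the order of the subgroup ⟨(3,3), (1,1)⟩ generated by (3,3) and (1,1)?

|⟨(3,3)⟩| = 5 and |⟨(1,1)⟩| = 5, so |H| is a multiple of lcm(5, 5) = 5 and divides |G| = 25.
Closing under the operation: H = {(0,0), (1,1), (2,2), (3,3), (4,4)}, so |H| = 5.

5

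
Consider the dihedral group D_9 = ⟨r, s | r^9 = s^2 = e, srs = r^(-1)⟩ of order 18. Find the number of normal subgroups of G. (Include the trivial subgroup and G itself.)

G has 16 subgroups. Checking conjugation-invariance by order — order 1: 1/1 normal; order 2: 0/9 normal; order 3: 1/1 normal; order 6: 0/3 normal; order 9: 1/1 normal; order 18: 1/1 normal.
Total normal subgroups: 4.

4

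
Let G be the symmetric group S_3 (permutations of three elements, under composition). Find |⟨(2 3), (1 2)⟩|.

6

|⟨(2 3)⟩| = 2 and |⟨(1 2)⟩| = 2, so |H| is a multiple of lcm(2, 2) = 2 and divides |G| = 6.
Closing {(2 3), (1 2)} under the group operation gives all of G, so |H| = 6.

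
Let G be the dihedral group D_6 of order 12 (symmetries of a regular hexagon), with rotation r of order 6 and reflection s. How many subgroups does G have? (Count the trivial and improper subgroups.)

16

|G| = 12, so by Lagrange every subgroup order divides 12. Divisors: 1, 2, 3, 4, 6, 12.
Subgroups by order — order 1: 1; order 2: 7; order 3: 1; order 4: 3; order 6: 3; order 12: 1.
Total: 1 + 7 + 1 + 3 + 3 + 1 = 16.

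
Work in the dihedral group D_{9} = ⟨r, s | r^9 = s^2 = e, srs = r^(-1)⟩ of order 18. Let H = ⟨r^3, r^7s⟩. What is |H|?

|⟨r^3⟩| = 3 and |⟨r^7s⟩| = 2, so |H| is a multiple of lcm(3, 2) = 6 and divides |G| = 18.
Closing under the operation: H = {e, r^3, r^6, rs, r^4s, r^7s}, so |H| = 6.

6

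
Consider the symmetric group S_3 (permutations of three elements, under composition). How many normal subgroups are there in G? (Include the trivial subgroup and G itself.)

3

G has 6 subgroups. Checking conjugation-invariance by order — order 1: 1/1 normal; order 2: 0/3 normal; order 3: 1/1 normal; order 6: 1/1 normal.
Total normal subgroups: 3.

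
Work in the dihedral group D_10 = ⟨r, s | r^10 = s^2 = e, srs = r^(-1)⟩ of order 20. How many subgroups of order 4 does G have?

|G| = 20 and 4 | 20, so subgroups of order 4 are possible by Lagrange.
The subgroups of order 4 are: {e, r^5, r^2s, r^7s}; {e, r^5, r^3s, r^8s}; {e, r^5, r^4s, r^9s}; {e, r^5, s, r^5s}; … (5 in all).
So G has 5 subgroups of order 4.

5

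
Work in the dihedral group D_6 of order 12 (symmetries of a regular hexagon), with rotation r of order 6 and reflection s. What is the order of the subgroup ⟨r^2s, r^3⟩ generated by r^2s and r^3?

4

|⟨r^2s⟩| = 2 and |⟨r^3⟩| = 2, so |H| is a multiple of lcm(2, 2) = 2 and divides |G| = 12.
Closing under the operation: H = {e, r^3, r^2s, r^5s}, so |H| = 4.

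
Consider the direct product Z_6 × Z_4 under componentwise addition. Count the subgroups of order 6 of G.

3

|G| = 24 and 6 | 24, so subgroups of order 6 are possible by Lagrange.
The subgroups of order 6 are: {(0,0), (0,2), (2,0), (2,2), (4,0), (4,2)}; {(0,0), (1,0), (2,0), (3,0), (4,0), (5,0)}; {(0,0), (1,2), (2,0), (3,2), (4,0), (5,2)}.
So G has 3 subgroups of order 6.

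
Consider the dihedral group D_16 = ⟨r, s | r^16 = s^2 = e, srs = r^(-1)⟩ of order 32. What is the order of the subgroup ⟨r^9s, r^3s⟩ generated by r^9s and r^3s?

|⟨r^9s⟩| = 2 and |⟨r^3s⟩| = 2, so |H| is a multiple of lcm(2, 2) = 2 and divides |G| = 32.
Closing under the operation: H = {e, r^2, r^4, r^6, r^8, r^10, r^12, r^14, rs, r^3s, r^5s, r^7s, r^9s, r^11s, r^13s, r^15s}, so |H| = 16.

16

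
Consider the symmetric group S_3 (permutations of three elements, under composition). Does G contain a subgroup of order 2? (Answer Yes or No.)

2 | 6. A subgroup of order 2 is {e, (1 2)}.

Yes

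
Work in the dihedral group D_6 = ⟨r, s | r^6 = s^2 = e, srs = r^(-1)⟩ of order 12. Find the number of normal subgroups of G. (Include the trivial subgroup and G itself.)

7

G has 16 subgroups. Checking conjugation-invariance by order — order 1: 1/1 normal; order 2: 1/7 normal; order 3: 1/1 normal; order 4: 0/3 normal; order 6: 3/3 normal; order 12: 1/1 normal.
Total normal subgroups: 7.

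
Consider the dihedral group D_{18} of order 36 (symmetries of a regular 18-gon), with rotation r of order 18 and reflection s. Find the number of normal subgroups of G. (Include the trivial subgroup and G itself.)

9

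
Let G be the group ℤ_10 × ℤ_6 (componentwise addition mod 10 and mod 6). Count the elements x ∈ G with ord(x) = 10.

An element (a,b) has order lcm(ord(a), ord(b)); count pairs with lcm equal to 10.
Enumerating gives 12 such elements.

12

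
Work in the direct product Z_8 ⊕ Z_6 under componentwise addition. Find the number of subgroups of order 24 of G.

|G| = 48 and 24 | 48, so subgroups of order 24 are possible by Lagrange.
The subgroups of order 24 are: {(0,0), (0,1), (0,2), (0,3), (0,4), (0,5), (2,0), (2,1), (2,2), (2,3), (2,4), (2,5), (4,0), (4,1), (4,2), (4,3), (4,4), (4,5), (6,0), (6,1), (6,2), (6,3), (6,4), (6,5)}; {(0,0), (0,2), (0,4), (1,0), (1,2), (1,4), (2,0), (2,2), (2,4), (3,0), (3,2), (3,4), (4,0), (4,2), (4,4), (5,0), (5,2), (5,4), (6,0), (6,2), (6,4), (7,0), (7,2), (7,4)}; {(0,0), (0,2), (0,4), (1,1), (1,3), (1,5), (2,0), (2,2), (2,4), (3,1), (3,3), (3,5), (4,0), (4,2), (4,4), (5,1), (5,3), (5,5), (6,0), (6,2), (6,4), (7,1), (7,3), (7,5)}.
So G has 3 subgroups of order 24.

3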